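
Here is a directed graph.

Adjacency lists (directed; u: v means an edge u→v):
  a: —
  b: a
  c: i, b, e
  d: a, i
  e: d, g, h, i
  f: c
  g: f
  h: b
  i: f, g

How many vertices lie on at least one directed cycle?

A vertex is on a directed cycle iff it belongs to a strongly connected component of size ≥ 2 (or has a self-loop).
The vertices on cycles are {c, d, e, f, g, i} — 6 in total.

6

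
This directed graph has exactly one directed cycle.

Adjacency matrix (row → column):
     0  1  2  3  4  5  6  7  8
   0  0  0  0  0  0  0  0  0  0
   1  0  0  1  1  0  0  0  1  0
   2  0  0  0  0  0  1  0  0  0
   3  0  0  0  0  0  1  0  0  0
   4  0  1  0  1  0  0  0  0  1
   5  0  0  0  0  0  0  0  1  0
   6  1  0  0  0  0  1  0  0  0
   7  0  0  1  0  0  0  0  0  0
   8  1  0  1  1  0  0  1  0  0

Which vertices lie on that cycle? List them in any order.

DFS with gray/black marking from 7:
7 gray
  2 gray
    5 gray
      5→7: 7 is gray → back edge
Back edge closes the cycle 7 → 2 → 5 → 7; its vertices are {2, 5, 7}.

2, 5, 7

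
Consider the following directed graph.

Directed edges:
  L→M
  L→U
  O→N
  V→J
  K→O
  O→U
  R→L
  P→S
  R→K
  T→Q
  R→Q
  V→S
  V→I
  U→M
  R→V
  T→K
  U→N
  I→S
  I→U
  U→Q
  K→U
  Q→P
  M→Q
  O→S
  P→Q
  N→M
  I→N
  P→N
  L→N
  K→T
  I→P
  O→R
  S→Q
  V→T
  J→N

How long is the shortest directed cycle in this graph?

2

For each vertex v, BFS finds the shortest path from v back to v.
The shortest such closed walk is K → T → K, length 2.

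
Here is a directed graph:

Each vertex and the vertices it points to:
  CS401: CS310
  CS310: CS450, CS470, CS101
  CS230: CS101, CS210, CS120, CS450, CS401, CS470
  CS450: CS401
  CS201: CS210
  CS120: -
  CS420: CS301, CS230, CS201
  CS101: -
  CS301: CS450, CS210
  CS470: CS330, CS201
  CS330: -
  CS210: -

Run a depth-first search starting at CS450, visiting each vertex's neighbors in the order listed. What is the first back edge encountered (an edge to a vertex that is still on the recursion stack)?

CS310->CS450

DFS from CS450 (visiting each vertex's neighbors in the order listed); mark gray on enter, black on exit:
CS450 gray
  CS401 gray
    CS310 gray
      CS310→CS450: CS450 is gray → back edge
First back edge: CS310 → CS450.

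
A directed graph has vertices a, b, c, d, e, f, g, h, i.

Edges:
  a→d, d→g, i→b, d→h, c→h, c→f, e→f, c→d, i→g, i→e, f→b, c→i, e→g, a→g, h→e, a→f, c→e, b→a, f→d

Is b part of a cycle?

b is on a cycle iff b can reach itself via ≥1 edge.
b → a → f → b — yes.

Yes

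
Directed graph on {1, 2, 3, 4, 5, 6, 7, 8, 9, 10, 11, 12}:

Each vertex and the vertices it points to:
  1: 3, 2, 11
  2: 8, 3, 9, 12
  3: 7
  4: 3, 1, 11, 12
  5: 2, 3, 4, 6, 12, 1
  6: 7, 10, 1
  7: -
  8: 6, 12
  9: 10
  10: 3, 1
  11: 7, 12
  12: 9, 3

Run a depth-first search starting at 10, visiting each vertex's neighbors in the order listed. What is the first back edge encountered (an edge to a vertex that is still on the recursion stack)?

6->10

DFS from 10 (visiting each vertex's neighbors in the order listed); mark gray on enter, black on exit:
10 gray
  3 gray
    7 gray
    7 black
  3 black
  1 gray
    1→3: 3 black — skip
    2 gray
      8 gray
        6 gray
          6→7: 7 black — skip
          6→10: 10 is gray → back edge
First back edge: 6 → 10.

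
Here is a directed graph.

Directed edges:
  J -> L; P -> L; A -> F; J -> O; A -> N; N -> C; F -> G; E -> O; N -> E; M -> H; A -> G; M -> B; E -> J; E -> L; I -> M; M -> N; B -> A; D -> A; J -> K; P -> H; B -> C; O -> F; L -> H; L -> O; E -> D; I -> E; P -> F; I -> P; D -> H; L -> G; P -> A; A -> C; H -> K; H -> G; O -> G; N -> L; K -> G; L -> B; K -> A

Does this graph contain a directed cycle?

DFS with white/gray/black marking, starting from B:
B gray
  A gray
    F gray
      G gray
      G black
    F black
    C gray
    C black
    N gray
      E gray
        L gray
          H gray
            K gray
              K→A: A is gray → back edge
Back edge found, so a cycle exists: A → N → E → L → H → K → A.

Yes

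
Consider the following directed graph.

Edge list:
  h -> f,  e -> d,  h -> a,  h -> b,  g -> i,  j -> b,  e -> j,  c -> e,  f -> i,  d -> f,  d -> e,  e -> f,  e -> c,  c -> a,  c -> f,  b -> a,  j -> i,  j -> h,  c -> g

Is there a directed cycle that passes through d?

d is on a cycle iff d can reach itself via ≥1 edge.
d → e → d — yes.

Yes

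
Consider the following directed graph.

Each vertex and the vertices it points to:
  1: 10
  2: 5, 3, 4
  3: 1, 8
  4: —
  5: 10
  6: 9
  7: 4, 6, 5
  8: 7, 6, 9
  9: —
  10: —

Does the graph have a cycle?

DFS with white/gray/black marking, starting from 9:
9 gray
9 black
1 gray
  10 gray
  10 black
1 black
2 gray
  5 gray
    5→10: 10 black — skip
  5 black
  3 gray
    3→1: 1 black — skip
    8 gray
      7 gray
        4 gray
        4 black
        6 gray
          6→9: 9 black — skip
        6 black
        7→5: 5 black — skip
      7 black
      8→6: 6 black — skip
      8→9: 9 black — skip
    8 black
  3 black
  2→4: 4 black — skip
2 black
Every edge goes to a white or black vertex — no back edge, so the graph is acyclic.

No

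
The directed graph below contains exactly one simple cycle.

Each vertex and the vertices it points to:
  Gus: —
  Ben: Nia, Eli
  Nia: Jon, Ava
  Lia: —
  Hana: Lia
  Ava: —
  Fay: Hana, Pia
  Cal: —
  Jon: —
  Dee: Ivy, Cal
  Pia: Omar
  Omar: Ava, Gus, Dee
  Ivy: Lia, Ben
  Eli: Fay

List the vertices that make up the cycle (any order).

Ben, Dee, Eli, Fay, Ivy, Pia, Omar

DFS with gray/black marking from Ben:
Ben gray
  Nia gray
    Jon gray
    Jon black
    Ava gray
    Ava black
  Nia black
  Eli gray
    Fay gray
      Hana gray
        Lia gray
        Lia black
      Hana black
      Pia gray
        Omar gray
          Omar→Ava: Ava black — skip
          Gus gray
          Gus black
          Dee gray
            Ivy gray
              Ivy→Lia: Lia black — skip
              Ivy→Ben: Ben is gray → back edge
Back edge closes the cycle Ben → Eli → Fay → Pia → Omar → Dee → Ivy → Ben; its vertices are {Ben, Dee, Eli, Fay, Ivy, Pia, Omar}.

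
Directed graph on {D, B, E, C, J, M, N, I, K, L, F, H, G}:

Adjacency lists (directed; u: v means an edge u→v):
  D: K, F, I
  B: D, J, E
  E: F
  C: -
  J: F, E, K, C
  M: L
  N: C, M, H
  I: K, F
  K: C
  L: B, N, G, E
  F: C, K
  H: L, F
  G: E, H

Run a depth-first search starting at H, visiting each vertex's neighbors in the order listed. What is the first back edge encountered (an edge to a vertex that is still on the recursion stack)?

M->L

DFS from H (visiting each vertex's neighbors in the order listed); mark gray on enter, black on exit:
H gray
  L gray
    B gray
      D gray
        K gray
          C gray
          C black
        K black
        F gray
          F→C: C black — skip
          F→K: K black — skip
        F black
        I gray
          I→K: K black — skip
          I→F: F black — skip
        I black
      D black
      J gray
        J→F: F black — skip
        E gray
          E→F: F black — skip
        E black
        J→K: K black — skip
        J→C: C black — skip
      J black
      B→E: E black — skip
    B black
    N gray
      N→C: C black — skip
      M gray
        M→L: L is gray → back edge
First back edge: M → L.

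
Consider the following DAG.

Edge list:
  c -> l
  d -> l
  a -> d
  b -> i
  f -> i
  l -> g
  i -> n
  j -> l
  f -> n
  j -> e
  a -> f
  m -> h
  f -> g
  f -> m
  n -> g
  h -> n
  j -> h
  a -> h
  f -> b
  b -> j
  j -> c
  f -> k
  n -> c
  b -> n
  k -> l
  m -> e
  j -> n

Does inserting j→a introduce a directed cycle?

Yes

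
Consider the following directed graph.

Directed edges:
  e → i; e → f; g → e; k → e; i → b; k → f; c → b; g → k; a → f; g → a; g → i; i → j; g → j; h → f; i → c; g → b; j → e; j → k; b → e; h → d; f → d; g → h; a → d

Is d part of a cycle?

d lies on a cycle iff there is a path from d back to itself.
Exploring from d, it never reaches itself; equivalently, its strongly connected component is a singleton.

No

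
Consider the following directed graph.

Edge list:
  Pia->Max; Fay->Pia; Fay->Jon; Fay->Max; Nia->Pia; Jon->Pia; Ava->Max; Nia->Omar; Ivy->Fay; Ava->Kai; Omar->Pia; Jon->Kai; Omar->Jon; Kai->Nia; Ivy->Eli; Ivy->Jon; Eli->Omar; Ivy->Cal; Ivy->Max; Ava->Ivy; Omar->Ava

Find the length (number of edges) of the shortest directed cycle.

4

For each vertex v, BFS finds the shortest path from v back to v.
The shortest such closed walk is Ava → Ivy → Eli → Omar → Ava, length 4.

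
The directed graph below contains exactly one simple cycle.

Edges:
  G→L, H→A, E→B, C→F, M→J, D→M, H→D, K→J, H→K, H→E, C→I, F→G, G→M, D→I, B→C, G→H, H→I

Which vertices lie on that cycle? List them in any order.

DFS with gray/black marking from G:
G gray
  H gray
    A gray
    A black
    D gray
      I gray
      I black
      M gray
        J gray
        J black
      M black
    D black
    H→I: I black — skip
    E gray
      B gray
        C gray
          C→I: I black — skip
          F gray
            F→G: G is gray → back edge
Back edge closes the cycle G → H → E → B → C → F → G; its vertices are {B, C, E, F, G, H}.

B, C, E, F, G, H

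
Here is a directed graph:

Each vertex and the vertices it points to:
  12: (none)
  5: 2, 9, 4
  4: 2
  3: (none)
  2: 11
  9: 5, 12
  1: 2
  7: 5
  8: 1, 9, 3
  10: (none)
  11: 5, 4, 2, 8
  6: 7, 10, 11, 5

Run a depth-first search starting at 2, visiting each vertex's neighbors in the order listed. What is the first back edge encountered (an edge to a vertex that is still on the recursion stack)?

5->2

DFS from 2 (visiting each vertex's neighbors in the order listed); mark gray on enter, black on exit:
2 gray
  11 gray
    5 gray
      5→2: 2 is gray → back edge
First back edge: 5 → 2.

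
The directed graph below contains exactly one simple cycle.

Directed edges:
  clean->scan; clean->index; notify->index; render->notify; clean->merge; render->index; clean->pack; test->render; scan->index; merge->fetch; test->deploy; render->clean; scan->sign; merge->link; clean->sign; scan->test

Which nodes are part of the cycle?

DFS with gray/black marking from render:
render gray
  clean gray
    scan gray
      sign gray
      sign black
      test gray
        test→render: render is gray → back edge
Back edge closes the cycle render → clean → scan → test → render; its vertices are {scan, test, clean, render}.

scan, test, clean, render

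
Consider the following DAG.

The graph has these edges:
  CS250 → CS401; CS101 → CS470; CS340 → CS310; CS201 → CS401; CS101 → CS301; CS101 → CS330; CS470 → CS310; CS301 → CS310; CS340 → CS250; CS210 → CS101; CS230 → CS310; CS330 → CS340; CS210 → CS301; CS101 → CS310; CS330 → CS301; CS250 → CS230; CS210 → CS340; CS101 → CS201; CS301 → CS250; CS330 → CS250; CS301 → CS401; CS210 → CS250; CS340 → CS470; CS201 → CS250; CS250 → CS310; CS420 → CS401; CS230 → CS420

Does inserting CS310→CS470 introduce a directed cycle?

Adding CS310→CS470 creates a cycle iff CS470 can already reach CS310.
Path from CS470: CS470 → CS310.
So CS470 → … → CS310 → CS470 is a cycle.

Yes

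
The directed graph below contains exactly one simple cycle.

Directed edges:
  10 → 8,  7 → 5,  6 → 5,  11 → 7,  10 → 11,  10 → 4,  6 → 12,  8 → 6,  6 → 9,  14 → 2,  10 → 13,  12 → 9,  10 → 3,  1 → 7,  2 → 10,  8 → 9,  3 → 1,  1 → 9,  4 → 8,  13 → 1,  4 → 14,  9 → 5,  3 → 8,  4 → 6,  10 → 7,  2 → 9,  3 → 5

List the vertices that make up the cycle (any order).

DFS with gray/black marking from 10:
10 gray
  7 gray
    5 gray
    5 black
  7 black
  11 gray
    11→7: 7 black — skip
  11 black
  13 gray
    1 gray
      9 gray
        9→5: 5 black — skip
      9 black
      1→7: 7 black — skip
    1 black
  13 black
  3 gray
    3→1: 1 black — skip
    8 gray
      8→9: 9 black — skip
      6 gray
        6→5: 5 black — skip
        6→9: 9 black — skip
        12 gray
          12→9: 9 black — skip
        12 black
      6 black
    8 black
    3→5: 5 black — skip
  3 black
  4 gray
    4→8: 8 black — skip
    4→6: 6 black — skip
    14 gray
      2 gray
        2→10: 10 is gray → back edge
Back edge closes the cycle 10 → 4 → 14 → 2 → 10; its vertices are {2, 4, 10, 14}.

2, 4, 10, 14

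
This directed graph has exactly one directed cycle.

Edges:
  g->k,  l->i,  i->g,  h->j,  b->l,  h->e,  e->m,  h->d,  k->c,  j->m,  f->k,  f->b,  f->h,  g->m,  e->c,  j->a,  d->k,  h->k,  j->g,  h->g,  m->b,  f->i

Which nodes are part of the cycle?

b, g, i, l, m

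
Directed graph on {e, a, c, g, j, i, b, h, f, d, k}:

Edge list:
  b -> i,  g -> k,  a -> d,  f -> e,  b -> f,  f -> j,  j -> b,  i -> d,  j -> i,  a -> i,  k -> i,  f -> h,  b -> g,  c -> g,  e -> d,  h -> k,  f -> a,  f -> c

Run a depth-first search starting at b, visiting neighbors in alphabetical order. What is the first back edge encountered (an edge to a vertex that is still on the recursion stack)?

DFS from b (visiting neighbors in alphabetical order); mark gray on enter, black on exit:
b gray
  f gray
    a gray
      d gray
      d black
      i gray
        i→d: d black — skip
      i black
    a black
    c gray
      g gray
        k gray
          k→i: i black — skip
        k black
      g black
    c black
    e gray
      e→d: d black — skip
    e black
    h gray
      h→k: k black — skip
    h black
    j gray
      j→b: b is gray → back edge
First back edge: j → b.

j→b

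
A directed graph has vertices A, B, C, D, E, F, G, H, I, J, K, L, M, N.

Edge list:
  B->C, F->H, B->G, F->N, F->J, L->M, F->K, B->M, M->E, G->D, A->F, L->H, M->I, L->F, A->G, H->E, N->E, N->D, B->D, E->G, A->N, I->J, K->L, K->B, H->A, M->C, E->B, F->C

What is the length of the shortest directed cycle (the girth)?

For each vertex v, BFS finds the shortest path from v back to v.
The shortest such closed walk is K → L → F → K, length 3.

3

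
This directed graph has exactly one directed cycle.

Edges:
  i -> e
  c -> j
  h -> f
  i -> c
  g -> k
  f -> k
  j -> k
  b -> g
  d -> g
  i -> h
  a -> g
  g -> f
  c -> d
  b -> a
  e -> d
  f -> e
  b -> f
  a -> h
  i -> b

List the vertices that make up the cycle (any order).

d, e, f, g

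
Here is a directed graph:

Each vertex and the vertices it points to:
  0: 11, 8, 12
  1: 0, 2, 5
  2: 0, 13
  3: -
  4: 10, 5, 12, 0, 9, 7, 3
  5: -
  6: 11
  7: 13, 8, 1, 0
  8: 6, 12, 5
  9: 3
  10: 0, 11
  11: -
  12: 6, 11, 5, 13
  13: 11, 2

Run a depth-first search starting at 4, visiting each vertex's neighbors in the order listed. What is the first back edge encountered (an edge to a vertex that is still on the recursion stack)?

DFS from 4 (visiting each vertex's neighbors in the order listed); mark gray on enter, black on exit:
4 gray
  10 gray
    0 gray
      11 gray
      11 black
      8 gray
        6 gray
          6→11: 11 black — skip
        6 black
        12 gray
          12→6: 6 black — skip
          12→11: 11 black — skip
          5 gray
          5 black
          13 gray
            13→11: 11 black — skip
            2 gray
              2→0: 0 is gray → back edge
First back edge: 2 → 0.

2->0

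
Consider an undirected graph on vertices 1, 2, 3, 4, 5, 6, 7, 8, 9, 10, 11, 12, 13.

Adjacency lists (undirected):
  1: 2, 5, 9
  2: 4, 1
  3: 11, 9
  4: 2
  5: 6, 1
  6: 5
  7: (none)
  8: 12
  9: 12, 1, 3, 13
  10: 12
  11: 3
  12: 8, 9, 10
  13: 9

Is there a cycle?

No

DFS, tracking each vertex's parent; an edge to a visited non-parent vertex closes a cycle.
Start from 6:
visit 6 (parent –)
  visit 5 (parent 6)
    5–6: parent, skip
    visit 1 (parent 5)
      visit 2 (parent 1)
        visit 4 (parent 2)
          4–2: parent, skip
        2–1: parent, skip
      1–5: parent, skip
      visit 9 (parent 1)
        visit 12 (parent 9)
          visit 8 (parent 12)
            8–12: parent, skip
          12–9: parent, skip
          visit 10 (parent 12)
            10–12: parent, skip
        9–1: parent, skip
        visit 3 (parent 9)
          visit 11 (parent 3)
            11–3: parent, skip
          3–9: parent, skip
        visit 13 (parent 9)
          13–9: parent, skip
visit 7 (parent –)
No non-parent visited neighbor found — the graph is a forest.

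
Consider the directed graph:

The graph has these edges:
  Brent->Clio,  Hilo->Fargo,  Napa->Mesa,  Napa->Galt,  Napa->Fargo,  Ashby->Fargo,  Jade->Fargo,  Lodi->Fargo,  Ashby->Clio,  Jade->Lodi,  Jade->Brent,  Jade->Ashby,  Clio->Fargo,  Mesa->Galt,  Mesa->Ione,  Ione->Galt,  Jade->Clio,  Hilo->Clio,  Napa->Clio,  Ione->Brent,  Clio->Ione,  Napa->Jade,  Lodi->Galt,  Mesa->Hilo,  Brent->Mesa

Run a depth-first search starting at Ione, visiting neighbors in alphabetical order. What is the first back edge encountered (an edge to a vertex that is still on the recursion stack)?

DFS from Ione (visiting neighbors in alphabetical order); mark gray on enter, black on exit:
Ione gray
  Brent gray
    Clio gray
      Fargo gray
      Fargo black
      Clio→Ione: Ione is gray → back edge
First back edge: Clio → Ione.

Clio->Ione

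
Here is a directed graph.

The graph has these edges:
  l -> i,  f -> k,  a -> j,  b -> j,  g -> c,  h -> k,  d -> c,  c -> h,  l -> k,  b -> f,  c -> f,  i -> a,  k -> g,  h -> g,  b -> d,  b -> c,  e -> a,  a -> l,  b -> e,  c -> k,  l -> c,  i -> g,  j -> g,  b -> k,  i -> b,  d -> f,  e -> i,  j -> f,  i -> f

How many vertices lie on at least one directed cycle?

10

A vertex is on a directed cycle iff it belongs to a strongly connected component of size ≥ 2 (or has a self-loop).
The vertices on cycles are {a, b, c, e, f, g, h, i, k, l} — 10 in total.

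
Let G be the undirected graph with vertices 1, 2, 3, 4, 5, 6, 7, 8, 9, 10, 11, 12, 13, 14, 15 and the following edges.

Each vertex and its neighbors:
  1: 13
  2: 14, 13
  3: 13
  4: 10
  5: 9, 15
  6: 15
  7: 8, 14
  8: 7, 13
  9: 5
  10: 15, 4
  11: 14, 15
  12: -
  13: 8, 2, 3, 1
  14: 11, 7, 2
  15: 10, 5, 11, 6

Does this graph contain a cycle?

Yes

DFS, tracking each vertex's parent; an edge to a visited non-parent vertex closes a cycle.
Start from 11:
visit 11 (parent –)
  visit 14 (parent 11)
    14–11: parent, skip
    visit 7 (parent 14)
      visit 8 (parent 7)
        8–7: parent, skip
        visit 13 (parent 8)
          13–8: parent, skip
          visit 2 (parent 13)
            2–14: 14 visited and ≠ parent → cycle
Cycle: 14 – 7 – 8 – 13 – 2 – 14.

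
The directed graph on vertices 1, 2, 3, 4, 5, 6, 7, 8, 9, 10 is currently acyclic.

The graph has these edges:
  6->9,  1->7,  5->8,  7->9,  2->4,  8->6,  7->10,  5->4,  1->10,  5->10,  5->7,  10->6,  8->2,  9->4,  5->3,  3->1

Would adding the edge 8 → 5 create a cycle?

Yes

Adding 8→5 creates a cycle iff 5 can already reach 8.
Path from 5: 5 → 8.
So 5 → … → 8 → 5 is a cycle.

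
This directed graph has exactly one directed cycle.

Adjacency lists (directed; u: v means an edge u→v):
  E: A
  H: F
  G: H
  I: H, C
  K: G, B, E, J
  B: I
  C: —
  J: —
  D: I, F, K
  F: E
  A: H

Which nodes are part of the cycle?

A, E, F, H

DFS with gray/black marking from F:
F gray
  E gray
    A gray
      H gray
        H→F: F is gray → back edge
Back edge closes the cycle F → E → A → H → F; its vertices are {A, E, F, H}.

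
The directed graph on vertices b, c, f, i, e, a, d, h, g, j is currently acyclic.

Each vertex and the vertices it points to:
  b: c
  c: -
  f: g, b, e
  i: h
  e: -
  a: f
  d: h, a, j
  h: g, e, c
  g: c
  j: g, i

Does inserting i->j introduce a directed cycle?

Yes

Adding i→j creates a cycle iff j can already reach i.
Path from j: j → i.
So j → … → i → j is a cycle.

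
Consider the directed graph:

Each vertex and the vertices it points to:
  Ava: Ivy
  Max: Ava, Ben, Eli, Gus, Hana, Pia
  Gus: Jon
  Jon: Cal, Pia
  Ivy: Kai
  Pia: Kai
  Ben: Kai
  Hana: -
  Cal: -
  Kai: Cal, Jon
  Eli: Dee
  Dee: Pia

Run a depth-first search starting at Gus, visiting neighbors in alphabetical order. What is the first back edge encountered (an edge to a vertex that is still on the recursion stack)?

Kai→Jon

DFS from Gus (visiting neighbors in alphabetical order); mark gray on enter, black on exit:
Gus gray
  Jon gray
    Cal gray
    Cal black
    Pia gray
      Kai gray
        Kai→Cal: Cal black — skip
        Kai→Jon: Jon is gray → back edge
First back edge: Kai → Jon.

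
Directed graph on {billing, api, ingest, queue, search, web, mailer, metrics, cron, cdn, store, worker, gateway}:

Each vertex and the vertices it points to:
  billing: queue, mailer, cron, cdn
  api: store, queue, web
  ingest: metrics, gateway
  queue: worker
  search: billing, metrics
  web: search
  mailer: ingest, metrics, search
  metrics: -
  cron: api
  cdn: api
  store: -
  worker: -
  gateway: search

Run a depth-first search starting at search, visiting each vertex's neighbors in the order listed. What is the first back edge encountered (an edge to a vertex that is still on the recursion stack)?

gateway->search

DFS from search (visiting each vertex's neighbors in the order listed); mark gray on enter, black on exit:
search gray
  billing gray
    queue gray
      worker gray
      worker black
    queue black
    mailer gray
      ingest gray
        metrics gray
        metrics black
        gateway gray
          gateway→search: search is gray → back edge
First back edge: gateway → search.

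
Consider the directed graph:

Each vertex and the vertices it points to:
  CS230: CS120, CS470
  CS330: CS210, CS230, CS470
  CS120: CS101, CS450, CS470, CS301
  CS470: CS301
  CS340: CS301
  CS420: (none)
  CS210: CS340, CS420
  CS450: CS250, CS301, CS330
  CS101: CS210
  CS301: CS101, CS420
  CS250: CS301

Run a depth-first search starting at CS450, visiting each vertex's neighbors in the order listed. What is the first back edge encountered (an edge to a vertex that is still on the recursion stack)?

DFS from CS450 (visiting each vertex's neighbors in the order listed); mark gray on enter, black on exit:
CS450 gray
  CS250 gray
    CS301 gray
      CS101 gray
        CS210 gray
          CS340 gray
            CS340→CS301: CS301 is gray → back edge
First back edge: CS340 → CS301.

CS340→CS301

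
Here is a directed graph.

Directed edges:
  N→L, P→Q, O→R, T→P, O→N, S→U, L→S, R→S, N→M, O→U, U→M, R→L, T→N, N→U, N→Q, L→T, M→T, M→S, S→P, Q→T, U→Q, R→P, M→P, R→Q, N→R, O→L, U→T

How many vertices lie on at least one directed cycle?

A vertex is on a directed cycle iff it belongs to a strongly connected component of size ≥ 2 (or has a self-loop).
The vertices on cycles are {L, M, N, P, Q, R, S, T, U} — 9 in total.

9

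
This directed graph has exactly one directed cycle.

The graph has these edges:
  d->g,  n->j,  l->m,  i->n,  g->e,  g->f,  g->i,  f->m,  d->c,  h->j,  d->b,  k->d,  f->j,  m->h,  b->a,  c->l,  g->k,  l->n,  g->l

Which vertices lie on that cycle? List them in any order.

DFS with gray/black marking from g:
g gray
  l gray
    m gray
      h gray
        j gray
        j black
      h black
    m black
    n gray
      n→j: j black — skip
    n black
  l black
  i gray
    i→n: n black — skip
  i black
  k gray
    d gray
      b gray
        a gray
        a black
      b black
      d→g: g is gray → back edge
Back edge closes the cycle g → k → d → g; its vertices are {d, g, k}.

d, g, k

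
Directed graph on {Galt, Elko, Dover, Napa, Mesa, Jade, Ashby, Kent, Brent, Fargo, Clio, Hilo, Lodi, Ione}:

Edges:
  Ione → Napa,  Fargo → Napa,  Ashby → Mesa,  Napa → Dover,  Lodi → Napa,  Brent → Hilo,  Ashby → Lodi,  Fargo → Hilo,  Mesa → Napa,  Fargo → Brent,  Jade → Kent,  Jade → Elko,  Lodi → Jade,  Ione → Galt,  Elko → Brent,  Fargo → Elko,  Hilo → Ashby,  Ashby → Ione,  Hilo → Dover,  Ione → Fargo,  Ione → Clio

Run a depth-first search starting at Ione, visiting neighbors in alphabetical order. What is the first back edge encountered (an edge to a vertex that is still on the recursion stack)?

DFS from Ione (visiting neighbors in alphabetical order); mark gray on enter, black on exit:
Ione gray
  Clio gray
  Clio black
  Fargo gray
    Brent gray
      Hilo gray
        Ashby gray
          Ashby→Ione: Ione is gray → back edge
First back edge: Ashby → Ione.

Ashby->Ione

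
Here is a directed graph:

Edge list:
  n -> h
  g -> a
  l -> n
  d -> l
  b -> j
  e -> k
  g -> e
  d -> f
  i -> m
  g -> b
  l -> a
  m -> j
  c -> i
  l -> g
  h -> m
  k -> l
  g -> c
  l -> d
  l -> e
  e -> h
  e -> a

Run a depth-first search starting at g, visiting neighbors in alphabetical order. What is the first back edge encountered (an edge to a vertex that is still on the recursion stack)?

DFS from g (visiting neighbors in alphabetical order); mark gray on enter, black on exit:
g gray
  a gray
  a black
  b gray
    j gray
    j black
  b black
  c gray
    i gray
      m gray
        m→j: j black — skip
      m black
    i black
  c black
  e gray
    e→a: a black — skip
    h gray
      h→m: m black — skip
    h black
    k gray
      l gray
        l→a: a black — skip
        d gray
          f gray
          f black
          d→l: l is gray → back edge
First back edge: d → l.

d->l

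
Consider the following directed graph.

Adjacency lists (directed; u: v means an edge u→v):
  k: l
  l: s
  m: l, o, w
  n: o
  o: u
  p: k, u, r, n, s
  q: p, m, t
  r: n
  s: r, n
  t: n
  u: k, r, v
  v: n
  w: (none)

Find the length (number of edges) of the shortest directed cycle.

For each vertex v, BFS finds the shortest path from v back to v.
The shortest such closed walk is u → v → n → o → u, length 4.

4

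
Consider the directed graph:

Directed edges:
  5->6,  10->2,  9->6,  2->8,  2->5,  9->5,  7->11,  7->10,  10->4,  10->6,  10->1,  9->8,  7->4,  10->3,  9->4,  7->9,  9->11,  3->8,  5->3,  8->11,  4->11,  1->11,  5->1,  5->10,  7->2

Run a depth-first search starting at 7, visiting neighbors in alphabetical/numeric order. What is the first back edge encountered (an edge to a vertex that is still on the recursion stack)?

10→2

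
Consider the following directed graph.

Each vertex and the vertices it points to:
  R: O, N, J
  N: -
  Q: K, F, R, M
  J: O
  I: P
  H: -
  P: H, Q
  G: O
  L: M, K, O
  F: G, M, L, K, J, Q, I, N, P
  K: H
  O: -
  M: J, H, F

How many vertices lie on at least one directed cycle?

6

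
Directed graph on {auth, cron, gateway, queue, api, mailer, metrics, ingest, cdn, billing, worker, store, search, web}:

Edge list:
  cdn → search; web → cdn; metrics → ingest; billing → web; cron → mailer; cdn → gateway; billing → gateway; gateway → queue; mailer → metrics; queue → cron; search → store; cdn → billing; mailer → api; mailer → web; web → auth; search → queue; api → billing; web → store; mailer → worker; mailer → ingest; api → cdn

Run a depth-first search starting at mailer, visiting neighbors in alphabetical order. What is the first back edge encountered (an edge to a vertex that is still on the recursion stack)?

DFS from mailer (visiting neighbors in alphabetical order); mark gray on enter, black on exit:
mailer gray
  api gray
    billing gray
      gateway gray
        queue gray
          cron gray
            cron→mailer: mailer is gray → back edge
First back edge: cron → mailer.

cron->mailer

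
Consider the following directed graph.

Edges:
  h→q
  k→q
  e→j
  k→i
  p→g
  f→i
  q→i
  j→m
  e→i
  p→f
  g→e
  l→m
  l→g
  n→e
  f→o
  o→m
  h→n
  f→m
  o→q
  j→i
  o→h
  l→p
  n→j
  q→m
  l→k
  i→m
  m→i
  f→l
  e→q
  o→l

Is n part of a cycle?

No

n lies on a cycle iff there is a path from n back to itself.
Exploring from n, it never reaches itself; equivalently, its strongly connected component is a singleton.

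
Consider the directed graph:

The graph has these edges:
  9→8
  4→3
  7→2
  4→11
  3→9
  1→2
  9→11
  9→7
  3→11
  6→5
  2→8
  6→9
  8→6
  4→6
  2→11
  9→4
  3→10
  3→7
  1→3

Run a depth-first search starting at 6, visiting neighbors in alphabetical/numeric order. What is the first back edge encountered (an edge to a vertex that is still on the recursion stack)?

DFS from 6 (visiting neighbors in alphabetical/numeric order); mark gray on enter, black on exit:
6 gray
  5 gray
  5 black
  9 gray
    4 gray
      3 gray
        7 gray
          2 gray
            8 gray
              8→6: 6 is gray → back edge
First back edge: 8 → 6.

8→6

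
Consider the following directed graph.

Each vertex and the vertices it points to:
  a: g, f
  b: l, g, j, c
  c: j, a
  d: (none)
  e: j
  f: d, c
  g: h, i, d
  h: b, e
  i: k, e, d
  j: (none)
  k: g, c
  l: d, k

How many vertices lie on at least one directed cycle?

9

A vertex is on a directed cycle iff it belongs to a strongly connected component of size ≥ 2 (or has a self-loop).
The vertices on cycles are {a, b, c, f, g, h, i, k, l} — 9 in total.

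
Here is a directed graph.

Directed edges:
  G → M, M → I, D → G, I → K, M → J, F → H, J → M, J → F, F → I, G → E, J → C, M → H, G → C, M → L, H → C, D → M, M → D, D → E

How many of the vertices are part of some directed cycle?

A vertex is on a directed cycle iff it belongs to a strongly connected component of size ≥ 2 (or has a self-loop).
The vertices on cycles are {D, G, J, M} — 4 in total.

4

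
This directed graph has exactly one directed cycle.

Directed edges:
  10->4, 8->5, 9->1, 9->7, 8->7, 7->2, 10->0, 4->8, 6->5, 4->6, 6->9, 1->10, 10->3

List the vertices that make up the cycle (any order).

1, 4, 6, 9, 10

DFS with gray/black marking from 10:
10 gray
  0 gray
  0 black
  4 gray
    6 gray
      9 gray
        1 gray
          1→10: 10 is gray → back edge
Back edge closes the cycle 10 → 4 → 6 → 9 → 1 → 10; its vertices are {1, 4, 6, 9, 10}.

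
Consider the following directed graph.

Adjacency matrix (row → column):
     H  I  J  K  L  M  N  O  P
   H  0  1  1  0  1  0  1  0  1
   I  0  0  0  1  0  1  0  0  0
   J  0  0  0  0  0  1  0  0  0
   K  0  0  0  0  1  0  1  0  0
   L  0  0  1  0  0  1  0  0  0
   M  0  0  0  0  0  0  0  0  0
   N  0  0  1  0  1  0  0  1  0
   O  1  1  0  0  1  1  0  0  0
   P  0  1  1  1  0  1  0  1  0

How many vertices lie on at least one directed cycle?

6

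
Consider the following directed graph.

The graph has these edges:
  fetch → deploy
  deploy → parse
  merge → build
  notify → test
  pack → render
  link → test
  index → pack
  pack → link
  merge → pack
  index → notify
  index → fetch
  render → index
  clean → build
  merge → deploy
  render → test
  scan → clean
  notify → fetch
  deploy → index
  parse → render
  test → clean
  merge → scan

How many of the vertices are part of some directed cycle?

A vertex is on a directed cycle iff it belongs to a strongly connected component of size ≥ 2 (or has a self-loop).
The vertices on cycles are {pack, fetch, index, parse, deploy, notify, render} — 7 in total.

7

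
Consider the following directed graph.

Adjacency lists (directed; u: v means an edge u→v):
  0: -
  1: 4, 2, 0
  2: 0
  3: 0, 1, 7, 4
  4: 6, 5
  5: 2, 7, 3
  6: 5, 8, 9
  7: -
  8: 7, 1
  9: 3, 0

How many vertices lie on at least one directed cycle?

A vertex is on a directed cycle iff it belongs to a strongly connected component of size ≥ 2 (or has a self-loop).
The vertices on cycles are {1, 3, 4, 5, 6, 8, 9} — 7 in total.

7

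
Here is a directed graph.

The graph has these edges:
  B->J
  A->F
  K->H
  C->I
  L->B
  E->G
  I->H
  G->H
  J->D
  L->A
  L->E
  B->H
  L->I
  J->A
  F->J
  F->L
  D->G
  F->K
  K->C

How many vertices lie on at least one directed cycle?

A vertex is on a directed cycle iff it belongs to a strongly connected component of size ≥ 2 (or has a self-loop).
The vertices on cycles are {A, B, F, J, L} — 5 in total.

5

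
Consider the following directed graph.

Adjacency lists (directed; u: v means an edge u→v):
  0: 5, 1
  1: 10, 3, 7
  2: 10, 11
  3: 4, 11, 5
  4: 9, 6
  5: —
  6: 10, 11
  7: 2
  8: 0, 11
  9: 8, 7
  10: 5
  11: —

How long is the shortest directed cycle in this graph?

For each vertex v, BFS finds the shortest path from v back to v.
The shortest such closed walk is 9 → 8 → 0 → 1 → 3 → 4 → 9, length 6.

6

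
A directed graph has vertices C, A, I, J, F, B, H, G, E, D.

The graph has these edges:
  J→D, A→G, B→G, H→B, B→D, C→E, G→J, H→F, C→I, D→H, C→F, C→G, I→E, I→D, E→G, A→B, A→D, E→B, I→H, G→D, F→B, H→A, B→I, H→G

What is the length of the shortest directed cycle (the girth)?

For each vertex v, BFS finds the shortest path from v back to v.
The shortest such closed walk is I → H → B → I, length 3.

3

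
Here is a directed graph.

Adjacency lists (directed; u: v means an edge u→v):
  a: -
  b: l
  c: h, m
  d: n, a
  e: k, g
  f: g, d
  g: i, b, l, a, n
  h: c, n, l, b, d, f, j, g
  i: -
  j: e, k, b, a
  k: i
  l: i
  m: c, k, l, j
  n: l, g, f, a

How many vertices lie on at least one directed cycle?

7

A vertex is on a directed cycle iff it belongs to a strongly connected component of size ≥ 2 (or has a self-loop).
The vertices on cycles are {c, d, f, g, h, m, n} — 7 in total.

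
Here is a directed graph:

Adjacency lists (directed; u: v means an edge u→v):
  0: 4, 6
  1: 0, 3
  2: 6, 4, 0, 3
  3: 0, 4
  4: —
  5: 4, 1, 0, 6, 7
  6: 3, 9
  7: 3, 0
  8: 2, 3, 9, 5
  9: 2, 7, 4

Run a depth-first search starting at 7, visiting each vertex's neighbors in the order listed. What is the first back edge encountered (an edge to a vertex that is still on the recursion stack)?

DFS from 7 (visiting each vertex's neighbors in the order listed); mark gray on enter, black on exit:
7 gray
  3 gray
    0 gray
      4 gray
      4 black
      6 gray
        6→3: 3 is gray → back edge
First back edge: 6 → 3.

6->3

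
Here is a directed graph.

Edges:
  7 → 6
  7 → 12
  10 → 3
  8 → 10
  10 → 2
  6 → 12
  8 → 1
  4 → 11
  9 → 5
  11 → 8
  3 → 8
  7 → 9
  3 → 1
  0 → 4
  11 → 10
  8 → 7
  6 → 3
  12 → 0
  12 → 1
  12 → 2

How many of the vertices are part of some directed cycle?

A vertex is on a directed cycle iff it belongs to a strongly connected component of size ≥ 2 (or has a self-loop).
The vertices on cycles are {0, 3, 4, 6, 7, 8, 10, 11, 12} — 9 in total.

9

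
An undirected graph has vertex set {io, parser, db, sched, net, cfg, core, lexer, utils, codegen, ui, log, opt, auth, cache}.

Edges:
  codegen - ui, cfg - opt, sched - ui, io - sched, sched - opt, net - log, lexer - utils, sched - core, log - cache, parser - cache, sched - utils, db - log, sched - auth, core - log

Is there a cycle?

No

DFS, tracking each vertex's parent; an edge to a visited non-parent vertex closes a cycle.
Start from net:
visit net (parent –)
  visit log (parent net)
    visit core (parent log)
      core–log: parent, skip
      visit sched (parent core)
        visit auth (parent sched)
          auth–sched: parent, skip
        visit utils (parent sched)
          utils–sched: parent, skip
          visit lexer (parent utils)
            lexer–utils: parent, skip
        visit io (parent sched)
          io–sched: parent, skip
        sched–core: parent, skip
        visit ui (parent sched)
          visit codegen (parent ui)
            codegen–ui: parent, skip
          ui–sched: parent, skip
        visit opt (parent sched)
          opt–sched: parent, skip
          visit cfg (parent opt)
            cfg–opt: parent, skip
    log–net: parent, skip
    visit cache (parent log)
      cache–log: parent, skip
      visit parser (parent cache)
        parser–cache: parent, skip
    visit db (parent log)
      db–log: parent, skip
No non-parent visited neighbor found — the graph is a forest.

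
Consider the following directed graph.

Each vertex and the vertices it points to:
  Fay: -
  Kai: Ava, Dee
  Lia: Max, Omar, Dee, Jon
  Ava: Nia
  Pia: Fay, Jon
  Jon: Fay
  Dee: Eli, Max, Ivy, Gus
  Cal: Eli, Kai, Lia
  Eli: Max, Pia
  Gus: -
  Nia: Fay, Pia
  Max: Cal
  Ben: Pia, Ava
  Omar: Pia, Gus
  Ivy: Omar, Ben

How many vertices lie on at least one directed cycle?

A vertex is on a directed cycle iff it belongs to a strongly connected component of size ≥ 2 (or has a self-loop).
The vertices on cycles are {Cal, Dee, Eli, Kai, Lia, Max} — 6 in total.

6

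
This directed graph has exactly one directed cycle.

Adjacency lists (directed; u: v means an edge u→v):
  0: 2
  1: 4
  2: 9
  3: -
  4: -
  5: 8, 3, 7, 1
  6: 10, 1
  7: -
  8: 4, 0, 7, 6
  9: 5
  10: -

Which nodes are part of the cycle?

0, 2, 5, 8, 9

DFS with gray/black marking from 9:
9 gray
  5 gray
    8 gray
      4 gray
      4 black
      0 gray
        2 gray
          2→9: 9 is gray → back edge
Back edge closes the cycle 9 → 5 → 8 → 0 → 2 → 9; its vertices are {0, 2, 5, 8, 9}.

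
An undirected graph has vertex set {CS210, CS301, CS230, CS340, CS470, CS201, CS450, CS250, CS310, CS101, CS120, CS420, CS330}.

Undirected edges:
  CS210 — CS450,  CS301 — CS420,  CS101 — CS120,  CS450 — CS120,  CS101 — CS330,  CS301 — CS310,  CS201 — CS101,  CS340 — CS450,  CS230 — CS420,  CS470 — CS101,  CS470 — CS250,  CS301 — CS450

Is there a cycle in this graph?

No

DFS, tracking each vertex's parent; an edge to a visited non-parent vertex closes a cycle.
Start from CS330:
visit CS330 (parent –)
  visit CS101 (parent CS330)
    visit CS201 (parent CS101)
      CS201–CS101: parent, skip
    visit CS470 (parent CS101)
      CS470–CS101: parent, skip
      visit CS250 (parent CS470)
        CS250–CS470: parent, skip
    CS101–CS330: parent, skip
    visit CS120 (parent CS101)
      CS120–CS101: parent, skip
      visit CS450 (parent CS120)
        CS450–CS120: parent, skip
        visit CS301 (parent CS450)
          visit CS310 (parent CS301)
            CS310–CS301: parent, skip
          CS301–CS450: parent, skip
          visit CS420 (parent CS301)
            CS420–CS301: parent, skip
            visit CS230 (parent CS420)
              CS230–CS420: parent, skip
        visit CS340 (parent CS450)
          CS340–CS450: parent, skip
        visit CS210 (parent CS450)
          CS210–CS450: parent, skip
No non-parent visited neighbor found — the graph is a forest.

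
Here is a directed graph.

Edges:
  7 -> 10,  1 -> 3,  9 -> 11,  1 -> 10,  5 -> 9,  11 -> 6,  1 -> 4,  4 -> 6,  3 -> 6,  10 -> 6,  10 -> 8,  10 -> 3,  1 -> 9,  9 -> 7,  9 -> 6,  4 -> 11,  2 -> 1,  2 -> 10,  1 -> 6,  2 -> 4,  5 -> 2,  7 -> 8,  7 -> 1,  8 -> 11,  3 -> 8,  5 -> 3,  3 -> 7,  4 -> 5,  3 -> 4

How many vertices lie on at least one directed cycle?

8

A vertex is on a directed cycle iff it belongs to a strongly connected component of size ≥ 2 (or has a self-loop).
The vertices on cycles are {1, 2, 3, 4, 5, 7, 9, 10} — 8 in total.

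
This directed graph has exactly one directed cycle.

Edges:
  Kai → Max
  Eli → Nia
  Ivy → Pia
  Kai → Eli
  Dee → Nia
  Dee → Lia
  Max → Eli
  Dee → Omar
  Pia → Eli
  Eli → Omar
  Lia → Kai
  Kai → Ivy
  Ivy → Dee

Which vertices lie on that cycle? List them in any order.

Dee, Ivy, Kai, Lia

DFS with gray/black marking from Lia:
Lia gray
  Kai gray
    Ivy gray
      Dee gray
        Dee→Lia: Lia is gray → back edge
Back edge closes the cycle Lia → Kai → Ivy → Dee → Lia; its vertices are {Dee, Ivy, Kai, Lia}.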